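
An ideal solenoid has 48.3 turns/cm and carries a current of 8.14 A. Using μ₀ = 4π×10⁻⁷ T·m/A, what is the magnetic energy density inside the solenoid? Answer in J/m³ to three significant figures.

u ≈ 971 J/m³

B = μ₀nI = (4π×10⁻⁷)(4.830×10^3)(8.14) = 4.941×10^-2 T.
u = B²/(2μ₀) = (4.941×10^-2)²/(2×4π×10⁻⁷) = 971.2 J/m³.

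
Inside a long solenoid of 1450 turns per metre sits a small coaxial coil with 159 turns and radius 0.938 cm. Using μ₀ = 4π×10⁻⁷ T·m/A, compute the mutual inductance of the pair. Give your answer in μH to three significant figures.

M ≈ 80.1 μH

The outer solenoid produces a uniform field B₁ = μ₀n₁I₁ across the inner coil,
so the flux linkage is N₂Φ = N₂B₁A₂ = μ₀n₁N₂A₂·I₁, giving M = μ₀n₁N₂A₂.
A₂ = πr² = π(9.380×10^-3 m)² = 2.764×10^-4 m².
M = (4π×10⁻⁷)(1450)(159)(2.764×10^-4) = 8.008×10^-5 H.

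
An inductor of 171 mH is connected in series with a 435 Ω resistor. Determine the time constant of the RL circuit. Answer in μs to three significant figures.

τ = L/R = (0.171 H)/(435 Ω) = 3.931×10^-4 s.

τ ≈ 393 μs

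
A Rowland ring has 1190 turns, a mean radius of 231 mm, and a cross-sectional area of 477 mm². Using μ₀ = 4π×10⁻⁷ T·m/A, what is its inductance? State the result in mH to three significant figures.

For a thin toroid, L = μ₀N²A/(2πR).
L = (4π×10⁻⁷)(1190)²(4.770×10^-4) / (2π×0.231 m) = 5.848×10^-4 H.

L ≈ 0.585 mH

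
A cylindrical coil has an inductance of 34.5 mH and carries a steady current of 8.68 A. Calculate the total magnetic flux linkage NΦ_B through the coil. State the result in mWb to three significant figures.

From L = NΦ_B/I, the flux linkage is NΦ_B = LI.
NΦ_B = (3.450×10^-2 H)(8.68 A) = 0.29946 Wb.

NΦ_B ≈ 299 mWb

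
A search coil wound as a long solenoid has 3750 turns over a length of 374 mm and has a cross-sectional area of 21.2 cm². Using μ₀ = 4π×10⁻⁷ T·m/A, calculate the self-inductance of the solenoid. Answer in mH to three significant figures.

L ≈ 100 mH

A = 21.2 cm² = 2.120×10^-3 m².
For a long solenoid, L = μ₀N²A/ℓ.
L = (4π×10⁻⁷)(3750)²(2.120×10^-3)/(0.374 m) = 0.1002 H.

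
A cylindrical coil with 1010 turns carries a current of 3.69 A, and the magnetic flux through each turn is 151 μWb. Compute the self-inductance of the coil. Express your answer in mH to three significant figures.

L ≈ 41.3 mH

Self-inductance is defined by L = NΦ_B/I (flux linkage over current).
L = (1010)(1.510×10^-4 Wb)/(3.69 A) = 4.133×10^-2 H.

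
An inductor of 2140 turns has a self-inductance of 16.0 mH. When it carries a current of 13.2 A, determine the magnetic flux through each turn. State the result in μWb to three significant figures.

Φ_B ≈ 98.7 μWb

From L = NΦ_B/I, the flux per turn is Φ_B = LI/N.
Φ_B = (1.600×10^-2 H)(13.2 A)/2140 = 9.869×10^-5 Wb.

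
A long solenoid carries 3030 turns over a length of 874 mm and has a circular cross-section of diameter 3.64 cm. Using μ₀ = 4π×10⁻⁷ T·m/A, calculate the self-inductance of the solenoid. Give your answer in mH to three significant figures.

L ≈ 13.7 mH

A = π(d/2)² = π(1.820×10^-2 m)² = 1.041×10^-3 m².
For a long solenoid, L = μ₀N²A/ℓ.
L = (4π×10⁻⁷)(3030)²(1.041×10^-3)/(0.874 m) = 1.374×10^-2 H.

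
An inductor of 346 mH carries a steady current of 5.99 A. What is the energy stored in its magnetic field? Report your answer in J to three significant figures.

Stored magnetic energy: U = ½LI².
U = ½(0.346 H)(5.99 A)² = 6.207 J.

U ≈ 6.21 J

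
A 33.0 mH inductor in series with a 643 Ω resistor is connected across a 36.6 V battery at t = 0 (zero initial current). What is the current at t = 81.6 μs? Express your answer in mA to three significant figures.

I ≈ 45.3 mA

τ = L/R = 3.300×10^-2/643 = 5.132×10^-5 s; final current I_∞ = ε/R = 36.6/643 = 5.692×10^-2 A.
I(t) = I_∞(1 − e^(−t/τ)) with t/τ = 1.590.
I = (5.692×10^-2)(1 − e^(−1.590)) = 4.531×10^-2 A.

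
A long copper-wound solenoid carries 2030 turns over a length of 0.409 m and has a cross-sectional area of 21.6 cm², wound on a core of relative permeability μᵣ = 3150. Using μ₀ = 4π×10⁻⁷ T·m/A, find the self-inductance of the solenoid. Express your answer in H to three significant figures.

L ≈ 86.1 H

A = 21.6 cm² = 2.160×10^-3 m².
For a long solenoid, L = μ₀μᵣN²A/ℓ.
L = (4π×10⁻⁷)(3150)(2030)²(2.160×10^-3)/(0.409 m) = 86.148 H.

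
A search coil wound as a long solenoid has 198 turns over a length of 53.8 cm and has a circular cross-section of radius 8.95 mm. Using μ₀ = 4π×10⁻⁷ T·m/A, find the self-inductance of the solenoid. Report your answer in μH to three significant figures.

L ≈ 23.0 μH

A = πr² = π(8.950×10^-3 m)² = 2.516×10^-4 m².
For a long solenoid, L = μ₀N²A/ℓ.
L = (4π×10⁻⁷)(198)²(2.516×10^-4)/(0.538 m) = 2.304×10^-5 H.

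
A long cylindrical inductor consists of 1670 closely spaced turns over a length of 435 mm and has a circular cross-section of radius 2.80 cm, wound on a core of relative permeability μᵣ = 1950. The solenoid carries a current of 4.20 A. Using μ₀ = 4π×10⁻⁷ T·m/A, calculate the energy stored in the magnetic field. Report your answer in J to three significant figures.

A = πr² = π(2.800×10^-2 m)² = 2.463×10^-3 m².
L = μ₀μᵣN²A/ℓ = (4π×10⁻⁷)(1950)(1670)²(2.463×10^-3)/(0.435) = 38.69 H.
U = ½LI² = ½(38.69)(4.20)² = 341.3 J.

U ≈ 341 J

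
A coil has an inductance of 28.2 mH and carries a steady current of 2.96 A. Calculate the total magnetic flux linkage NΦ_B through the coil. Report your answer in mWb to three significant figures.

From L = NΦ_B/I, the flux linkage is NΦ_B = LI.
NΦ_B = (2.820×10^-2 H)(2.96 A) = 8.347×10^-2 Wb.

NΦ_B ≈ 83.5 mWb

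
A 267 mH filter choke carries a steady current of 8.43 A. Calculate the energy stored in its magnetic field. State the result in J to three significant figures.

Stored magnetic energy: U = ½LI².
U = ½(0.267 H)(8.43 A)² = 9.487 J.

U ≈ 9.49 J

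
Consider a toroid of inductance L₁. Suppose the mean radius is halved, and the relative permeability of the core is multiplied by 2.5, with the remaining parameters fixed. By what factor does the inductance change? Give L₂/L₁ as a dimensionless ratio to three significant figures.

For a toroid, L ∝ μᵣN²A/R.
L₂/L₁ = (0.5)^-1 × (2.5) = 5.00.

L₂/L₁ = 5.00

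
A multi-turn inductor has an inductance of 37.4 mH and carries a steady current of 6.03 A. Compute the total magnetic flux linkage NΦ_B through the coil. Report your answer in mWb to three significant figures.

From L = NΦ_B/I, the flux linkage is NΦ_B = LI.
NΦ_B = (3.740×10^-2 H)(6.03 A) = 0.2255 Wb.

NΦ_B ≈ 226 mWb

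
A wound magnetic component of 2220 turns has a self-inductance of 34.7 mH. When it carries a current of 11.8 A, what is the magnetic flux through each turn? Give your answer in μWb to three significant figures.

From L = NΦ_B/I, the flux per turn is Φ_B = LI/N.
Φ_B = (3.470×10^-2 H)(11.8 A)/2220 = 1.844×10^-4 Wb.

Φ_B ≈ 184 μWb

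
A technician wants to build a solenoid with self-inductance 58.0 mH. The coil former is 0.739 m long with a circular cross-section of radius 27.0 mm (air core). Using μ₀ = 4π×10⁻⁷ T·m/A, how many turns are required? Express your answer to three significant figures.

A = πr² = π(2.700×10^-2 m)² = 2.290×10^-3 m².
From L = μ₀N²A/ℓ, N = √(Lℓ / (μ₀A)).
N = √[(5.800×10^-2)(0.739) / ((4π×10⁻⁷)×2.290×10^-3)] = √(1.489×10^7) ≈ 3859.2.

N ≈ 3860 turns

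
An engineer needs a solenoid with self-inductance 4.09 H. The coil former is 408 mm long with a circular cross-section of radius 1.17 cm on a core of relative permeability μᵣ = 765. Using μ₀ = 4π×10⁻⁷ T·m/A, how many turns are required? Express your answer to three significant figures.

A = πr² = π(1.170×10^-2 m)² = 4.301×10^-4 m².
From L = μ₀μᵣN²A/ℓ, N = √(Lℓ / (μ₀μᵣA)).
N = √[(4.09)(0.408) / ((4π×10⁻⁷)(765)×4.301×10^-4)] = √(4.036×10^6) ≈ 2009.1.

N ≈ 2010 turns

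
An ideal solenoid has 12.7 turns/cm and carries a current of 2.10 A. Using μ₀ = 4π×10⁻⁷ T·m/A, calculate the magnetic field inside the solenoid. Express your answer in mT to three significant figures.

B ≈ 3.35 mT

Inside a long solenoid, B = μ₀nI.
B = (4π×10⁻⁷)(1.270×10^3 m⁻¹)(2.10 A) = 3.351×10^-3 T.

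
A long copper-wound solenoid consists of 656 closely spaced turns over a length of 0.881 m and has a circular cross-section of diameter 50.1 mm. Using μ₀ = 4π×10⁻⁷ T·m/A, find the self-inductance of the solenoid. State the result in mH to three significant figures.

L ≈ 1.21 mH

A = π(d/2)² = π(2.505×10^-2 m)² = 1.971×10^-3 m².
For a long solenoid, L = μ₀N²A/ℓ.
L = (4π×10⁻⁷)(656)²(1.971×10^-3)/(0.881 m) = 1.210×10^-3 H.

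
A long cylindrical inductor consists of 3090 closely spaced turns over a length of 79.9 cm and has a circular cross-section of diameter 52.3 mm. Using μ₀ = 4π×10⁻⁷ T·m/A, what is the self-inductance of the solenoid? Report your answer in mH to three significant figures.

A = π(d/2)² = π(2.615×10^-2 m)² = 2.148×10^-3 m².
For a long solenoid, L = μ₀N²A/ℓ.
L = (4π×10⁻⁷)(3090)²(2.148×10^-3)/(0.799 m) = 3.226×10^-2 H.

L ≈ 32.3 mH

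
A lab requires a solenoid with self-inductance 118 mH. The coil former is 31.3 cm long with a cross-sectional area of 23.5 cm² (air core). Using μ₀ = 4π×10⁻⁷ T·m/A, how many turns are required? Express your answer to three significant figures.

A = 23.5 cm² = 2.350×10^-3 m².
From L = μ₀N²A/ℓ, N = √(Lℓ / (μ₀A)).
N = √[(0.118)(0.313) / ((4π×10⁻⁷)×2.350×10^-3)] = √(1.251×10^7) ≈ 3536.5.

N ≈ 3540 turns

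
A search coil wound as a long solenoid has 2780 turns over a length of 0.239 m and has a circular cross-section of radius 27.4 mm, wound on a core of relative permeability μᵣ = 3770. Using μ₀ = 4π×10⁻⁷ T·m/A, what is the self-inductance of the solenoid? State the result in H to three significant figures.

L ≈ 361 H

A = πr² = π(2.740×10^-2 m)² = 2.359×10^-3 m².
For a long solenoid, L = μ₀μᵣN²A/ℓ.
L = (4π×10⁻⁷)(3770)(2780)²(2.359×10^-3)/(0.239 m) = 361.3 H.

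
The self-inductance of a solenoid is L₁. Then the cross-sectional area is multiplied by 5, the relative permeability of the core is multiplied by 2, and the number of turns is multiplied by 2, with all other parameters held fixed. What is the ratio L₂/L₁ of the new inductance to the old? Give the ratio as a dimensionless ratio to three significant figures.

For a solenoid, L ∝ μᵣN²A/ℓ.
L₂/L₁ = (5) × (2) × (2)^2 = 40.0.

L₂/L₁ = 40.0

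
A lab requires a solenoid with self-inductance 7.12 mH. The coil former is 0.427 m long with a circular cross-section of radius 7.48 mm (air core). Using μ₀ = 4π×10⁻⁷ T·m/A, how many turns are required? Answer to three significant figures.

N ≈ 3710 turns

A = πr² = π(7.480×10^-3 m)² = 1.758×10^-4 m².
From L = μ₀N²A/ℓ, N = √(Lℓ / (μ₀A)).
N = √[(7.120×10^-3)(0.427) / ((4π×10⁻⁷)×1.758×10^-4)] = √(1.376×10^7) ≈ 3710.0.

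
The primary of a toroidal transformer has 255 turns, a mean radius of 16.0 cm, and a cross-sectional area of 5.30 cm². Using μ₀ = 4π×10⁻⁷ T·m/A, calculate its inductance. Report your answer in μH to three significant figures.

For a thin toroid, L = μ₀N²A/(2πR).
L = (4π×10⁻⁷)(255)²(5.300×10^-4) / (2π×0.16 m) = 4.308×10^-5 H.

L ≈ 43.1 μH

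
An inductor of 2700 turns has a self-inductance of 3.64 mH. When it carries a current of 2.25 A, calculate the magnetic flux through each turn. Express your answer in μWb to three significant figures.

Φ_B ≈ 3.03 μWb

From L = NΦ_B/I, the flux per turn is Φ_B = LI/N.
Φ_B = (3.640×10^-3 H)(2.25 A)/2700 = 3.033×10^-6 Wb.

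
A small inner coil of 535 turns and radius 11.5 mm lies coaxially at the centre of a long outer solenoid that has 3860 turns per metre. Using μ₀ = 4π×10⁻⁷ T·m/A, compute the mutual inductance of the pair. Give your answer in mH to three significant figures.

The outer solenoid produces a uniform field B₁ = μ₀n₁I₁ across the inner coil,
so the flux linkage is N₂Φ = N₂B₁A₂ = μ₀n₁N₂A₂·I₁, giving M = μ₀n₁N₂A₂.
A₂ = πr² = π(1.150×10^-2 m)² = 4.1548×10^-4 m².
M = (4π×10⁻⁷)(3860)(535)(4.1548×10^-4) = 1.078×10^-3 H.

M ≈ 1.08 mH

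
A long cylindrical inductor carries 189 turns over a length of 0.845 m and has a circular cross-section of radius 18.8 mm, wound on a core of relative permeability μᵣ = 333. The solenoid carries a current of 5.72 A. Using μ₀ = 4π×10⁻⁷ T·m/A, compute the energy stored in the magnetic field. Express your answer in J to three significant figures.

U ≈ 0.321 J

A = πr² = π(1.880×10^-2 m)² = 1.110×10^-3 m².
L = μ₀μᵣN²A/ℓ = (4π×10⁻⁷)(333)(189)²(1.110×10^-3)/(0.845) = 1.964×10^-2 H.
U = ½LI² = ½(1.964×10^-2)(5.72)² = 0.3213 J.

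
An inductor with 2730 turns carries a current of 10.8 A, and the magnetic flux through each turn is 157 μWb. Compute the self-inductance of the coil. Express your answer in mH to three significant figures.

Self-inductance is defined by L = NΦ_B/I (flux linkage over current).
L = (2730)(1.570×10^-4 Wb)/(10.8 A) = 3.969×10^-2 H.

L ≈ 39.7 mH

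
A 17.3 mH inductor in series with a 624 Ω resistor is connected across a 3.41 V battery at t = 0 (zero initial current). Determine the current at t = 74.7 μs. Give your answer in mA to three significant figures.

I ≈ 5.10 mA

τ = L/R = 1.730×10^-2/624 = 2.772×10^-5 s; final current I_∞ = ε/R = 3.41/624 = 5.4647×10^-3 A.
I(t) = I_∞(1 − e^(−t/τ)) with t/τ = 2.694.
I = (5.4647×10^-3)(1 − e^(−2.694)) = 5.095×10^-3 A.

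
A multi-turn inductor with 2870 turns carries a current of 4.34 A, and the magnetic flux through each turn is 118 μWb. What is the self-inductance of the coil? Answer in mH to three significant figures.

Self-inductance is defined by L = NΦ_B/I (flux linkage over current).
L = (2870)(1.180×10^-4 Wb)/(4.34 A) = 7.803×10^-2 H.

L ≈ 78.0 mH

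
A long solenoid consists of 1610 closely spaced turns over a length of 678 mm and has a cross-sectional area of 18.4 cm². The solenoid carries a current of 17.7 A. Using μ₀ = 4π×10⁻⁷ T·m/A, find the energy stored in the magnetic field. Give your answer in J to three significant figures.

A = 18.4 cm² = 1.840×10^-3 m².
L = μ₀N²A/ℓ = (4π×10⁻⁷)(1610)²(1.840×10^-3)/(0.678) = 8.840×10^-3 H.
U = ½LI² = ½(8.840×10^-3)(17.7)² = 1.3847 J.

U ≈ 1.38 J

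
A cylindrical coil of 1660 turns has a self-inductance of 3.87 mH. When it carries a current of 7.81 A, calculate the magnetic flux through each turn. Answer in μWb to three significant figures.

From L = NΦ_B/I, the flux per turn is Φ_B = LI/N.
Φ_B = (3.870×10^-3 H)(7.81 A)/1660 = 1.821×10^-5 Wb.

Φ_B ≈ 18.2 μWb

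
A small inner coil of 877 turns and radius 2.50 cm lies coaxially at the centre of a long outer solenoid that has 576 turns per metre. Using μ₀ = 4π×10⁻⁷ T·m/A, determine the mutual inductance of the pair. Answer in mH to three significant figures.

The outer solenoid produces a uniform field B₁ = μ₀n₁I₁ across the inner coil,
so the flux linkage is N₂Φ = N₂B₁A₂ = μ₀n₁N₂A₂·I₁, giving M = μ₀n₁N₂A₂.
A₂ = πr² = π(2.500×10^-2 m)² = 1.963×10^-3 m².
M = (4π×10⁻⁷)(576)(877)(1.963×10^-3) = 1.246×10^-3 H.

M ≈ 1.25 mH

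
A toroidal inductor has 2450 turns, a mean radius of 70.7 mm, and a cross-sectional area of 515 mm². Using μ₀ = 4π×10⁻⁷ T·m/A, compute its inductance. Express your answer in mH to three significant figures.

For a thin toroid, L = μ₀N²A/(2πR).
L = (4π×10⁻⁷)(2450)²(5.150×10^-4) / (2π×7.070×10^-2 m) = 8.7448×10^-3 H.

L ≈ 8.74 mH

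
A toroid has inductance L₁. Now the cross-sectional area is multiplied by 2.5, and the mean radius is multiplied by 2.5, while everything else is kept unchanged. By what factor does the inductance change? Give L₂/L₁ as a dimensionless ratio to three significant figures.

For a toroid, L ∝ μᵣN²A/R.
L₂/L₁ = (2.5) × (2.5)^-1 = 1.00.

L₂/L₁ = 1.00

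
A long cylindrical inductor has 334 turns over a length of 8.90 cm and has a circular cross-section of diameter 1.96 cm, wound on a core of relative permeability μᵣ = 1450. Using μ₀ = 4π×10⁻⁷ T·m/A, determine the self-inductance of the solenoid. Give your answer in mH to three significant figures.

L ≈ 689 mH

A = π(d/2)² = π(9.800×10^-3 m)² = 3.017×10^-4 m².
For a long solenoid, L = μ₀μᵣN²A/ℓ.
L = (4π×10⁻⁷)(1450)(334)²(3.017×10^-4)/(8.900×10^-2 m) = 0.6891 H.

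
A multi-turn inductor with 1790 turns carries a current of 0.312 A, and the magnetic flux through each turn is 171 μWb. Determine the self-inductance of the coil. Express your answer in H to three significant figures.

Self-inductance is defined by L = NΦ_B/I (flux linkage over current).
L = (1790)(1.710×10^-4 Wb)/(0.312 A) = 0.9811 H.

L ≈ 0.981 H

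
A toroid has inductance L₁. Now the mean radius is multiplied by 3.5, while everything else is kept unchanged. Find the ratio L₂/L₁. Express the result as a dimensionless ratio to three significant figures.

L₂/L₁ = 0.286

For a toroid, L ∝ μᵣN²A/R.
L₂/L₁ = (3.5)^-1 = 0.286.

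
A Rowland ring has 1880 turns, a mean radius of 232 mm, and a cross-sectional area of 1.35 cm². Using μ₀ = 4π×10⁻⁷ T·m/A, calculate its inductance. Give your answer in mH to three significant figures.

For a thin toroid, L = μ₀N²A/(2πR).
L = (4π×10⁻⁷)(1880)²(1.350×10^-4) / (2π×0.232 m) = 4.113×10^-4 H.

L ≈ 0.411 mH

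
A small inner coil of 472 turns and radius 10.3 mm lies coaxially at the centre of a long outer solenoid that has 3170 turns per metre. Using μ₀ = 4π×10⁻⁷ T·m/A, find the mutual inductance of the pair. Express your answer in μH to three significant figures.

The outer solenoid produces a uniform field B₁ = μ₀n₁I₁ across the inner coil,
so the flux linkage is N₂Φ = N₂B₁A₂ = μ₀n₁N₂A₂·I₁, giving M = μ₀n₁N₂A₂.
A₂ = πr² = π(1.030×10^-2 m)² = 3.333×10^-4 m².
M = (4π×10⁻⁷)(3170)(472)(3.333×10^-4) = 6.267×10^-4 H.

M ≈ 627 μH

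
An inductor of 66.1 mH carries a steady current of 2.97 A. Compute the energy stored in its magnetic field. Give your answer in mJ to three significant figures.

Stored magnetic energy: U = ½LI².
U = ½(6.610×10^-2 H)(2.97 A)² = 0.2915 J.

U ≈ 292 mJ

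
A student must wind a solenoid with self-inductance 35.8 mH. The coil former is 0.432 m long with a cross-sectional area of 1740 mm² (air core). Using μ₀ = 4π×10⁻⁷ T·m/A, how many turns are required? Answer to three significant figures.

N ≈ 2660 turns

A = 1740 mm² = 1.740×10^-3 m².
From L = μ₀N²A/ℓ, N = √(Lℓ / (μ₀A)).
N = √[(3.580×10^-2)(0.432) / ((4π×10⁻⁷)×1.740×10^-3)] = √(7.073×10^6) ≈ 2659.5.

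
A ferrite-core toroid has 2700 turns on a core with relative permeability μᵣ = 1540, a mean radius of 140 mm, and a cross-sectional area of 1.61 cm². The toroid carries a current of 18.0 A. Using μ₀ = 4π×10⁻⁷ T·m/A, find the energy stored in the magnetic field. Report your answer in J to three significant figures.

L = μ₀μᵣN²A/(2πR) = (4π×10⁻⁷)(1540)(2700)²(1.610×10^-4)/(2π×0.14) = 2.582 H.
U = ½LI² = ½(2.582)(18.0)² = 418.3 J.

U ≈ 418 J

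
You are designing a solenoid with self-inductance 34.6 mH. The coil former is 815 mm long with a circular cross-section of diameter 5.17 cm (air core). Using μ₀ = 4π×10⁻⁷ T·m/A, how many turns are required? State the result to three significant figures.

A = π(d/2)² = π(2.585×10^-2 m)² = 2.099×10^-3 m².
From L = μ₀N²A/ℓ, N = √(Lℓ / (μ₀A)).
N = √[(3.460×10^-2)(0.815) / ((4π×10⁻⁷)×2.099×10^-3)] = √(1.069×10^7) ≈ 3269.5.

N ≈ 3270 turns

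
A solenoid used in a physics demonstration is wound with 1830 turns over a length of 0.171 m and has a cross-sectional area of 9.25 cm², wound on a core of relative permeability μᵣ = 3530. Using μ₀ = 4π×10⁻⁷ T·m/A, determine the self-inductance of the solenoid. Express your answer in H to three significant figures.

L ≈ 80.4 H

A = 9.25 cm² = 9.250×10^-4 m².
For a long solenoid, L = μ₀μᵣN²A/ℓ.
L = (4π×10⁻⁷)(3530)(1830)²(9.250×10^-4)/(0.171 m) = 80.36 H.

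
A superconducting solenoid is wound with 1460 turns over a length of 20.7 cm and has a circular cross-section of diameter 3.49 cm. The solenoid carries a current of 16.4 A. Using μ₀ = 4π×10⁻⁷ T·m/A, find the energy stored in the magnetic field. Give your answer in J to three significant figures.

A = π(d/2)² = π(1.745×10^-2 m)² = 9.566×10^-4 m².
L = μ₀N²A/ℓ = (4π×10⁻⁷)(1460)²(9.566×10^-4)/(0.207) = 1.238×10^-2 H.
U = ½LI² = ½(1.238×10^-2)(16.4)² = 1.6647 J.

U ≈ 1.66 J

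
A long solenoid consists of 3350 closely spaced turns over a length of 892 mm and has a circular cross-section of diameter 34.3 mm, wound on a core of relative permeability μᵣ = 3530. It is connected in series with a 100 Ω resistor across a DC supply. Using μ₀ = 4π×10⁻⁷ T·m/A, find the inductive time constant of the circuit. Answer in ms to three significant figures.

A = π(d/2)² = π(1.715×10^-2 m)² = 9.240×10^-4 m².
L = μ₀μᵣN²A/ℓ = (4π×10⁻⁷)(3530)(3350)²(9.240×10^-4)/(0.892) = 51.57 H.
τ = L/R = (51.57)/(100) = 0.5157 s.

τ ≈ 516 ms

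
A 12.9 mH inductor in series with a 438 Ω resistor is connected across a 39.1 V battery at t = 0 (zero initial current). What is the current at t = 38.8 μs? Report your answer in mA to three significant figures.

τ = L/R = 1.290×10^-2/438 = 2.945×10^-5 s; final current I_∞ = ε/R = 39.1/438 = 8.927×10^-2 A.
I(t) = I_∞(1 − e^(−t/τ)) with t/τ = 1.317.
I = (8.927×10^-2)(1 − e^(−1.317)) = 6.536×10^-2 A.

I ≈ 65.4 mA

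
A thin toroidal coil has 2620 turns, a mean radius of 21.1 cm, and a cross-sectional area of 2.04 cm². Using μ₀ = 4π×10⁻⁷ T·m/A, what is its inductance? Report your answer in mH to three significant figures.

L ≈ 1.33 mH

For a thin toroid, L = μ₀N²A/(2πR).
L = (4π×10⁻⁷)(2620)²(2.040×10^-4) / (2π×0.211 m) = 1.327×10^-3 H.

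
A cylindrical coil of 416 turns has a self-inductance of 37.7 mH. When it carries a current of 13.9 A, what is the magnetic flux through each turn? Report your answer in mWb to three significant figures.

From L = NΦ_B/I, the flux per turn is Φ_B = LI/N.
Φ_B = (3.770×10^-2 H)(13.9 A)/416 = 1.260×10^-3 Wb.

Φ_B ≈ 1.26 mWb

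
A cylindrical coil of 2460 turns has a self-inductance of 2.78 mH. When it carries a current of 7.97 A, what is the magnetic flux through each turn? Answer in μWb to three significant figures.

From L = NΦ_B/I, the flux per turn is Φ_B = LI/N.
Φ_B = (2.780×10^-3 H)(7.97 A)/2460 = 9.007×10^-6 Wb.

Φ_B ≈ 9.01 μWb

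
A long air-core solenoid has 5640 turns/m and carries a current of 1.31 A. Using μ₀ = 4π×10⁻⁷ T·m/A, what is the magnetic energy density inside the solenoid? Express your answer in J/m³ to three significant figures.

u ≈ 34.3 J/m³

B = μ₀nI = (4π×10⁻⁷)(5.640×10^3)(1.31) = 9.2845×10^-3 T.
u = B²/(2μ₀) = (9.2845×10^-3)²/(2×4π×10⁻⁷) = 34.3 J/m³.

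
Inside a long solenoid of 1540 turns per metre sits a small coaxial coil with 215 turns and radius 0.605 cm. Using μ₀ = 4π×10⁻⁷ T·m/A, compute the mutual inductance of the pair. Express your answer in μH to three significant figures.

The outer solenoid produces a uniform field B₁ = μ₀n₁I₁ across the inner coil,
so the flux linkage is N₂Φ = N₂B₁A₂ = μ₀n₁N₂A₂·I₁, giving M = μ₀n₁N₂A₂.
A₂ = πr² = π(6.050×10^-3 m)² = 1.150×10^-4 m².
M = (4π×10⁻⁷)(1540)(215)(1.150×10^-4) = 4.784×10^-5 H.

M ≈ 47.8 μH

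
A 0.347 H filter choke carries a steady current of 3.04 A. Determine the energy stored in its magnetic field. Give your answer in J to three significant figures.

Stored magnetic energy: U = ½LI².
U = ½(0.347 H)(3.04 A)² = 1.603 J.

U ≈ 1.60 J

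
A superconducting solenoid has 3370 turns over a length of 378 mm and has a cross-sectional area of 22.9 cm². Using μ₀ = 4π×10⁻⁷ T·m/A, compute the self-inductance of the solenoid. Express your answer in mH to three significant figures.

L ≈ 86.5 mH

A = 22.9 cm² = 2.290×10^-3 m².
For a long solenoid, L = μ₀N²A/ℓ.
L = (4π×10⁻⁷)(3370)²(2.290×10^-3)/(0.378 m) = 8.646×10^-2 H.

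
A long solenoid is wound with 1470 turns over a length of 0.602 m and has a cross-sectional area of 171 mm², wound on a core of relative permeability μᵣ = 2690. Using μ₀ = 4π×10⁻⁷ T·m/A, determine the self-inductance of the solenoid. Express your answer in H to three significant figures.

A = 171 mm² = 1.710×10^-4 m².
For a long solenoid, L = μ₀μᵣN²A/ℓ.
L = (4π×10⁻⁷)(2690)(1470)²(1.710×10^-4)/(0.602 m) = 2.0749 H.

L ≈ 2.07 H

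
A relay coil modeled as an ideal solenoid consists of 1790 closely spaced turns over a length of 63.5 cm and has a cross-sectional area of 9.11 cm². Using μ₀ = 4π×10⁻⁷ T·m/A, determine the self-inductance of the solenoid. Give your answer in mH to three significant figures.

A = 9.11 cm² = 9.110×10^-4 m².
For a long solenoid, L = μ₀N²A/ℓ.
L = (4π×10⁻⁷)(1790)²(9.110×10^-4)/(0.635 m) = 5.776×10^-3 H.

L ≈ 5.78 mH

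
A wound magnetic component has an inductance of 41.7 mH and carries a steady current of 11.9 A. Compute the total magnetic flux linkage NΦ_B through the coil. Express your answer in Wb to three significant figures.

From L = NΦ_B/I, the flux linkage is NΦ_B = LI.
NΦ_B = (4.170×10^-2 H)(11.9 A) = 0.4962 Wb.

NΦ_B ≈ 0.496 Wb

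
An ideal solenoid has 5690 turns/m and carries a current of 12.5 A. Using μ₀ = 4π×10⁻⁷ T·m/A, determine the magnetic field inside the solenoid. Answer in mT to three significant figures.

B ≈ 89.4 mT

Inside a long solenoid, B = μ₀nI.
B = (4π×10⁻⁷)(5.690×10^3 m⁻¹)(12.5 A) = 8.938×10^-2 T.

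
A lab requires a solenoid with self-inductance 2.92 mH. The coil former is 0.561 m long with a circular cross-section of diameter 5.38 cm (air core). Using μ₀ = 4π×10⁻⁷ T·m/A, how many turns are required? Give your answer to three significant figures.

N ≈ 757 turns

A = π(d/2)² = π(2.690×10^-2 m)² = 2.273×10^-3 m².
From L = μ₀N²A/ℓ, N = √(Lℓ / (μ₀A)).
N = √[(2.920×10^-3)(0.561) / ((4π×10⁻⁷)×2.273×10^-3)] = √(5.734×10^5) ≈ 757.3.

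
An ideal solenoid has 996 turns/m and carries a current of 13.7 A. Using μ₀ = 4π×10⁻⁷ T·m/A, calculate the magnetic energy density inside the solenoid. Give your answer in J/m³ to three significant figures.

B = μ₀nI = (4π×10⁻⁷)(996)(13.7) = 1.7147×10^-2 T.
u = B²/(2μ₀) = (1.7147×10^-2)²/(2×4π×10⁻⁷) = 117 J/m³.

u ≈ 117 J/m³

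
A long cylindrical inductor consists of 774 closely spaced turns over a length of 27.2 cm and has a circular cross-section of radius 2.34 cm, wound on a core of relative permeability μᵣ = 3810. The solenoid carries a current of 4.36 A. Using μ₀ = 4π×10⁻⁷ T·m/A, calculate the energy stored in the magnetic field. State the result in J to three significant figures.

U ≈ 172 J

A = πr² = π(2.340×10^-2 m)² = 1.720×10^-3 m².
L = μ₀μᵣN²A/ℓ = (4π×10⁻⁷)(3810)(774)²(1.720×10^-3)/(0.272) = 18.14 H.
U = ½LI² = ½(18.14)(4.36)² = 172.4 J.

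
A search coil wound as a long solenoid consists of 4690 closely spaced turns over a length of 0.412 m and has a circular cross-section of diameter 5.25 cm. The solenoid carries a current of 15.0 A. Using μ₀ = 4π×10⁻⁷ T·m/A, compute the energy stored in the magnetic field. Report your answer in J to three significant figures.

A = π(d/2)² = π(2.625×10^-2 m)² = 2.1648×10^-3 m².
L = μ₀N²A/ℓ = (4π×10⁻⁷)(4690)²(2.1648×10^-3)/(0.412) = 0.1452 H.
U = ½LI² = ½(0.1452)(15.0)² = 16.34 J.

U ≈ 16.3 J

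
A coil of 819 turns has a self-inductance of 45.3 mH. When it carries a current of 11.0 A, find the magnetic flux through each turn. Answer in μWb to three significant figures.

From L = NΦ_B/I, the flux per turn is Φ_B = LI/N.
Φ_B = (4.530×10^-2 H)(11.0 A)/819 = 6.084×10^-4 Wb.

Φ_B ≈ 608 μWb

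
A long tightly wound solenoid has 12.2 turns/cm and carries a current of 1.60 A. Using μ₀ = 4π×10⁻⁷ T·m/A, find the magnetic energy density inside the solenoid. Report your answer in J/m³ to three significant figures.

B = μ₀nI = (4π×10⁻⁷)(1.220×10^3)(1.60) = 2.453×10^-3 T.
u = B²/(2μ₀) = (2.453×10^-3)²/(2×4π×10⁻⁷) = 2.394 J/m³.

u ≈ 2.39 J/m³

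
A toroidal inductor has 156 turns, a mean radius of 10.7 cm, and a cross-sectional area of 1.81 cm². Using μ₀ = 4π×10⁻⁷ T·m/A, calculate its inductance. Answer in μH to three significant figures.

L ≈ 8.23 μH

For a thin toroid, L = μ₀N²A/(2πR).
L = (4π×10⁻⁷)(156)²(1.810×10^-4) / (2π×0.107 m) = 8.233×10^-6 H.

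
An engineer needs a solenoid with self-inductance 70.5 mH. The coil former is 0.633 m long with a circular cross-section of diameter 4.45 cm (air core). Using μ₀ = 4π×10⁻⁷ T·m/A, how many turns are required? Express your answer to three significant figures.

N ≈ 4780 turns

A = π(d/2)² = π(2.225×10^-2 m)² = 1.555×10^-3 m².
From L = μ₀N²A/ℓ, N = √(Lℓ / (μ₀A)).
N = √[(7.050×10^-2)(0.633) / ((4π×10⁻⁷)×1.555×10^-3)] = √(2.283×10^7) ≈ 4778.4.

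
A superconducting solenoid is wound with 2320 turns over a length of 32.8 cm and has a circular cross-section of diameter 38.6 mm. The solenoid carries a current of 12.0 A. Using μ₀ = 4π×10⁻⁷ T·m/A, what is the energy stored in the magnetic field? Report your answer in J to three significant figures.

U ≈ 1.74 J

A = π(d/2)² = π(1.930×10^-2 m)² = 1.170×10^-3 m².
L = μ₀N²A/ℓ = (4π×10⁻⁷)(2320)²(1.170×10^-3)/(0.328) = 2.413×10^-2 H.
U = ½LI² = ½(2.413×10^-2)(12.0)² = 1.737 J.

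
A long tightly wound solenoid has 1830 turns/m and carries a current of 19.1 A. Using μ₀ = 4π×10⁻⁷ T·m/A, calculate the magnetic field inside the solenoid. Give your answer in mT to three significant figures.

B ≈ 43.9 mT

Inside a long solenoid, B = μ₀nI.
B = (4π×10⁻⁷)(1.830×10^3 m⁻¹)(19.1 A) = 4.392×10^-2 T.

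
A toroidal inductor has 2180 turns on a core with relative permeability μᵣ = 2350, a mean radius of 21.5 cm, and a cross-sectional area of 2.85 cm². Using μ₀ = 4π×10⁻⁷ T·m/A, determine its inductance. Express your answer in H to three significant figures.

L ≈ 2.96 H

For a thin toroid, L = μ₀μᵣN²A/(2πR).
L = (4π×10⁻⁷)(2350)(2180)²(2.850×10^-4) / (2π×0.215 m) = 2.961 H.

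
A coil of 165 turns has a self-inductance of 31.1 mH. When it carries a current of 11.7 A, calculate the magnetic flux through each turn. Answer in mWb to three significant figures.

Φ_B ≈ 2.21 mWb

From L = NΦ_B/I, the flux per turn is Φ_B = LI/N.
Φ_B = (3.110×10^-2 H)(11.7 A)/165 = 2.205×10^-3 Wb.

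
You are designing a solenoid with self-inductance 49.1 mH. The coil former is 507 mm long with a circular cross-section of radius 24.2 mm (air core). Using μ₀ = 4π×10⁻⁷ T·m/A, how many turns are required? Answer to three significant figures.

N ≈ 3280 turns

A = πr² = π(2.420×10^-2 m)² = 1.840×10^-3 m².
From L = μ₀N²A/ℓ, N = √(Lℓ / (μ₀A)).
N = √[(4.910×10^-2)(0.507) / ((4π×10⁻⁷)×1.840×10^-3)] = √(1.077×10^7) ≈ 3281.3.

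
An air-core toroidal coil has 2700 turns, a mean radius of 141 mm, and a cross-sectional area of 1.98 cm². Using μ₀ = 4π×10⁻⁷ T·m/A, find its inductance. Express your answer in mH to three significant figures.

For a thin toroid, L = μ₀N²A/(2πR).
L = (4π×10⁻⁷)(2700)²(1.980×10^-4) / (2π×0.141 m) = 2.047×10^-3 H.

L ≈ 2.05 mH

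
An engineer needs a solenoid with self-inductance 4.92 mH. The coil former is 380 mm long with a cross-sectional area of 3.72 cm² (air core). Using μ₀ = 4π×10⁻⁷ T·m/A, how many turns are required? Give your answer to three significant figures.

A = 3.72 cm² = 3.720×10^-4 m².
From L = μ₀N²A/ℓ, N = √(Lℓ / (μ₀A)).
N = √[(4.920×10^-3)(0.38) / ((4π×10⁻⁷)×3.720×10^-4)] = √(3.999×10^6) ≈ 1999.9.

N ≈ 2000 turns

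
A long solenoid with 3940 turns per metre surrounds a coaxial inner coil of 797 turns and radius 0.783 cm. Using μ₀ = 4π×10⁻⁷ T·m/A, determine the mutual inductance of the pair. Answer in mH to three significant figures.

The outer solenoid produces a uniform field B₁ = μ₀n₁I₁ across the inner coil,
so the flux linkage is N₂Φ = N₂B₁A₂ = μ₀n₁N₂A₂·I₁, giving M = μ₀n₁N₂A₂.
A₂ = πr² = π(7.830×10^-3 m)² = 1.926×10^-4 m².
M = (4π×10⁻⁷)(3940)(797)(1.926×10^-4) = 7.600×10^-4 H.

M ≈ 0.760 mH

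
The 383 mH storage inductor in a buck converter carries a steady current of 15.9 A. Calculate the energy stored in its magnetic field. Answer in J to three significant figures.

U ≈ 48.4 J

Stored magnetic energy: U = ½LI².
U = ½(0.383 H)(15.9 A)² = 48.41 J.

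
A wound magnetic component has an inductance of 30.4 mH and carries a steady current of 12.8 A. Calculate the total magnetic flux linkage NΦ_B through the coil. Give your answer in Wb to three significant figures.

NΦ_B ≈ 0.389 Wb

From L = NΦ_B/I, the flux linkage is NΦ_B = LI.
NΦ_B = (3.040×10^-2 H)(12.8 A) = 0.3891 Wb.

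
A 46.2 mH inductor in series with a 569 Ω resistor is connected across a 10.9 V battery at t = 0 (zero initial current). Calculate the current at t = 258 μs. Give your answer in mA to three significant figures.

τ = L/R = 4.620×10^-2/569 = 8.120×10^-5 s; final current I_∞ = ε/R = 10.9/569 = 1.916×10^-2 A.
I(t) = I_∞(1 − e^(−t/τ)) with t/τ = 3.178.
I = (1.916×10^-2)(1 − e^(−3.178)) = 1.836×10^-2 A.

I ≈ 18.4 mA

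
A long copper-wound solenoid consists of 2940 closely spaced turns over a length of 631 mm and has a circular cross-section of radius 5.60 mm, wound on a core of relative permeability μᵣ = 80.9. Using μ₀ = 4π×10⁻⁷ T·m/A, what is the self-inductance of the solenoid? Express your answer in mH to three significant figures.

L ≈ 137 mH

A = πr² = π(5.600×10^-3 m)² = 9.852×10^-5 m².
For a long solenoid, L = μ₀μᵣN²A/ℓ.
L = (4π×10⁻⁷)(80.9)(2940)²(9.852×10^-5)/(0.631 m) = 0.1372 H.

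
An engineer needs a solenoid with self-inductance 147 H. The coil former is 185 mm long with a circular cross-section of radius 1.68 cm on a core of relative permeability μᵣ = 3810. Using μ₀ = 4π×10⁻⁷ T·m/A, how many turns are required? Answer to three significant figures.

A = πr² = π(1.680×10^-2 m)² = 8.867×10^-4 m².
From L = μ₀μᵣN²A/ℓ, N = √(Lℓ / (μ₀μᵣA)).
N = √[(147)(0.185) / ((4π×10⁻⁷)(3810)×8.867×10^-4)] = √(6.406×10^6) ≈ 2531.0.

N ≈ 2530 turns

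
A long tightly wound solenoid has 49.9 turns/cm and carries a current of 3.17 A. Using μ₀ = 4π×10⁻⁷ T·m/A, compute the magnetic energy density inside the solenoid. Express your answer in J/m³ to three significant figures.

u ≈ 157 J/m³

B = μ₀nI = (4π×10⁻⁷)(4.990×10^3)(3.17) = 1.988×10^-2 T.
u = B²/(2μ₀) = (1.988×10^-2)²/(2×4π×10⁻⁷) = 157.2 J/m³.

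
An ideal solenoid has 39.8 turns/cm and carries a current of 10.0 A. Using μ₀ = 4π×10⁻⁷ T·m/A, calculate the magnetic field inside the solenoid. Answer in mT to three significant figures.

B ≈ 50.0 mT

Inside a long solenoid, B = μ₀nI.
B = (4π×10⁻⁷)(3.980×10^3 m⁻¹)(10.0 A) = 5.001×10^-2 T.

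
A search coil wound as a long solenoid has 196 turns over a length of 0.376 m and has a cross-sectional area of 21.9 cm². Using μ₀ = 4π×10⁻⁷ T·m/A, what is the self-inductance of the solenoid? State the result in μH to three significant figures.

A = 21.9 cm² = 2.190×10^-3 m².
For a long solenoid, L = μ₀N²A/ℓ.
L = (4π×10⁻⁷)(196)²(2.190×10^-3)/(0.376 m) = 2.812×10^-4 H.

L ≈ 281 μH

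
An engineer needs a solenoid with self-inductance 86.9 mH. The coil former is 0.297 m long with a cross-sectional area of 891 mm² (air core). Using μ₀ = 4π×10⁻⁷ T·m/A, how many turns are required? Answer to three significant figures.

N ≈ 4800 turns

A = 891 mm² = 8.910×10^-4 m².
From L = μ₀N²A/ℓ, N = √(Lℓ / (μ₀A)).
N = √[(8.690×10^-2)(0.297) / ((4π×10⁻⁷)×8.910×10^-4)] = √(2.305×10^7) ≈ 4801.1.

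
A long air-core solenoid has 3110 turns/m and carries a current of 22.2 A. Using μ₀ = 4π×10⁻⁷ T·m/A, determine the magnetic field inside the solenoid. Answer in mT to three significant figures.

Inside a long solenoid, B = μ₀nI.
B = (4π×10⁻⁷)(3.110×10^3 m⁻¹)(22.2 A) = 8.676×10^-2 T.

B ≈ 86.8 mT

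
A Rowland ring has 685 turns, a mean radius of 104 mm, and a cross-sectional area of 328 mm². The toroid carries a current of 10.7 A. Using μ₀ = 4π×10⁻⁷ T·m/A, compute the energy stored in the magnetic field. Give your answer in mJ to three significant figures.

L = μ₀N²A/(2πR) = (4π×10⁻⁷)(685)²(3.280×10^-4)/(2π×0.104) = 2.960×10^-4 H.
U = ½LI² = ½(2.960×10^-4)(10.7)² = 1.694×10^-2 J.

U ≈ 16.9 mJ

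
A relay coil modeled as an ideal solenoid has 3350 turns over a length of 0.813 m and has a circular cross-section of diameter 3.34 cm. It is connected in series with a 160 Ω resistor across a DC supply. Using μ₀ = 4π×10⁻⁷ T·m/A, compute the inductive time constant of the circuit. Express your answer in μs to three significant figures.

τ ≈ 95.0 μs

A = π(d/2)² = π(1.670×10^-2 m)² = 8.762×10^-4 m².
L = μ₀N²A/ℓ = (4π×10⁻⁷)(3350)²(8.762×10^-4)/(0.813) = 1.520×10^-2 H.
τ = L/R = (1.520×10^-2)/(160) = 9.499×10^-5 s.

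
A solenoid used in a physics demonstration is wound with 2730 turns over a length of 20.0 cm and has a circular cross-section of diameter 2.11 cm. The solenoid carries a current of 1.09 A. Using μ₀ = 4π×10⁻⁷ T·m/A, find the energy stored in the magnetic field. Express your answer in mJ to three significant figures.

U ≈ 9.73 mJ

A = π(d/2)² = π(1.055×10^-2 m)² = 3.497×10^-4 m².
L = μ₀N²A/ℓ = (4π×10⁻⁷)(2730)²(3.497×10^-4)/(0.2) = 1.637×10^-2 H.
U = ½LI² = ½(1.637×10^-2)(1.09)² = 9.727×10^-3 J.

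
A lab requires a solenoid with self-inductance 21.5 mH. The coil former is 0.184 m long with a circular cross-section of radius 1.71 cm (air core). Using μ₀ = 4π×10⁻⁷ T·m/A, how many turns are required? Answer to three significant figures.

A = πr² = π(1.710×10^-2 m)² = 9.186×10^-4 m².
From L = μ₀N²A/ℓ, N = √(Lℓ / (μ₀A)).
N = √[(2.150×10^-2)(0.184) / ((4π×10⁻⁷)×9.186×10^-4)] = √(3.427×10^6) ≈ 1851.2.

N ≈ 1850 turns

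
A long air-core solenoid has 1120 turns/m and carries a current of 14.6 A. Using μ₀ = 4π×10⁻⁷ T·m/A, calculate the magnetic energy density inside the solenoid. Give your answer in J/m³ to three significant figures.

B = μ₀nI = (4π×10⁻⁷)(1.120×10^3)(14.6) = 2.0549×10^-2 T.
u = B²/(2μ₀) = (2.0549×10^-2)²/(2×4π×10⁻⁷) = 168 J/m³.

u ≈ 168 J/m³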